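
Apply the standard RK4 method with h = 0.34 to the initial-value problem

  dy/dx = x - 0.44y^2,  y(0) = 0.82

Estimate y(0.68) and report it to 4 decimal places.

RK4: k1 = f(x_n, y_n); k2 = f(x_n + h/2, y_n + (h/2)·k1); k3 = f(x_n + h/2, y_n + (h/2)·k2); k4 = f(x_n + h, y_n + h·k3); y_{n+1} = y_n + (h/6)·(k1 + 2k2 + 2k3 + k4).
x=0.000000, y=0.820000:
  k1 = f(0.000000, 0.820000) = -0.295856
  k2 = f(0.170000, 0.769704) = -0.090676
  k3 = f(0.170000, 0.804585) = -0.114837
  k4 = f(0.340000, 0.780955) = 0.071648
  y ← 0.820000 + (0.34/6)·(k1 + 2k2 + 2k3 + k4) = 0.784003
x=0.340000, y=0.784003:
  k1 = f(0.340000, 0.784003) = 0.069549
  k2 = f(0.510000, 0.795827) = 0.231330
  k3 = f(0.510000, 0.823330) = 0.211737
  k4 = f(0.680000, 0.855994) = 0.357601
  y ← 0.784003 + (0.34/6)·(k1 + 2k2 + 2k3 + k4) = 0.858423
y(0.68) ≈ 0.8584

0.8584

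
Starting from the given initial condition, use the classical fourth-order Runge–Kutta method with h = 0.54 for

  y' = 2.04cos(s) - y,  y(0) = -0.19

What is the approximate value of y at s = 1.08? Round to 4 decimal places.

0.9680

RK4: k1 = f(s_n, y_n); k2 = f(s_n + h/2, y_n + (h/2)·k1); k3 = f(s_n + h/2, y_n + (h/2)·k2); k4 = f(s_n + h, y_n + h·k3); y_{n+1} = y_n + (h/6)·(k1 + 2k2 + 2k3 + k4).
s=0.000000, y=-0.190000:
  k1 = f(0.000000, -0.190000) = 2.230000
  k2 = f(0.270000, 0.412100) = 1.553993
  k3 = f(0.270000, 0.229578) = 1.736515
  k4 = f(0.540000, 0.747718) = 1.002008
  y ← -0.190000 + (0.54/6)·(k1 + 2k2 + 2k3 + k4) = 0.693172
s=0.540000, y=0.693172:
  k1 = f(0.540000, 0.693172) = 1.056554
  k2 = f(0.810000, 0.978442) = 0.428135
  k3 = f(0.810000, 0.808769) = 0.597808
  k4 = f(1.080000, 1.015988) = -0.054479
  y ← 0.693172 + (0.54/6)·(k1 + 2k2 + 2k3 + k4) = 0.968029
y(1.08) ≈ 0.9680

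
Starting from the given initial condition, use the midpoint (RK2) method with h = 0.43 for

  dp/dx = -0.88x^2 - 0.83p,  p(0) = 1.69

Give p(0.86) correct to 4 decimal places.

0.6869

Midpoint: k1 = f(x_n, p_n); k2 = f(x_n + h/2, p_n + (h/2)·k1); p_{n+1} = p_n + h·k2.
x=0.000000, p=1.690000:
  k1 = f(0.000000, 1.690000) = -1.402700
  k2 = f(0.215000, 1.388419) = -1.193066
  p ← 1.690000 + 0.43·(-1.193066) = 1.176982
x=0.430000, p=1.176982:
  k1 = f(0.430000, 1.176982) = -1.139607
  k2 = f(0.645000, 0.931966) = -1.139634
  p ← 1.176982 + 0.43·(-1.139634) = 0.686939
p(0.86) ≈ 0.6869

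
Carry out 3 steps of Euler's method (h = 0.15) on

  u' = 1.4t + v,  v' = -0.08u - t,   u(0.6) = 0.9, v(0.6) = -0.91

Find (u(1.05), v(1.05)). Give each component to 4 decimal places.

0.9143, -1.2797

Euler on (u,v): u_{n+1} = u_n + h·u', v_{n+1} = v_n + h·v'.
0.600000: (0.900000, -0.910000); f=(-0.070000, -0.672000) → (0.889500, -1.010800)
0.750000: (0.889500, -1.010800); f=(0.039200, -0.821160) → (0.895380, -1.133974)
0.900000: (0.895380, -1.133974); f=(0.126026, -0.971630) → (0.914284, -1.279719)
(u(1.05), v(1.05)) ≈ (0.9143, -1.2797)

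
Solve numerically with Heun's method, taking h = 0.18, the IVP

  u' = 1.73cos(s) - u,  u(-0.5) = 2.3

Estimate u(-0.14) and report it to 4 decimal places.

2.1009

Heun: k1 = f(s_n, u_n); k2 = f(s_n + h, u_n + h·k1); u_{n+1} = u_n + (h/2)·(k1 + k2).
s=-0.500000, u=2.300000:
  k1 = f(-0.500000, 2.300000) = -0.781782
  k2 = f(-0.320000, 2.159279) = -0.517102
  u ← 2.300000 + (0.18/2)·(-0.781782 + (-0.517102)) = 2.183100
s=-0.320000, u=2.183100:
  k1 = f(-0.320000, 2.183100) = -0.540923
  k2 = f(-0.140000, 2.085734) = -0.372661
  u ← 2.183100 + (0.18/2)·(-0.540923 + (-0.372661)) = 2.100878
u(-0.14) ≈ 2.1009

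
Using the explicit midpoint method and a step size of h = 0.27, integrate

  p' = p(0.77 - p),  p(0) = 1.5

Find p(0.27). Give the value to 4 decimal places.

1.2875

Midpoint: k1 = f(t_n, p_n); k2 = f(t_n + h/2, p_n + (h/2)·k1); p_{n+1} = p_n + h·k2.
t=0.000000, p=1.500000:
  k1 = f(0.000000, 1.500000) = -1.095000
  k2 = f(0.135000, 1.352175) = -0.787202
  p ← 1.500000 + 0.27·(-0.787202) = 1.287455
p(0.27) ≈ 1.2875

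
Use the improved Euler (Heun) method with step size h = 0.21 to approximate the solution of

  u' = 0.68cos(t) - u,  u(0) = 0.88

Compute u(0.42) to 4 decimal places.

0.8032

Heun: k1 = f(t_n, u_n); k2 = f(t_n + h, u_n + h·k1); u_{n+1} = u_n + (h/2)·(k1 + k2).
t=0.000000, u=0.880000:
  k1 = f(0.000000, 0.880000) = -0.200000
  k2 = f(0.210000, 0.838000) = -0.172939
  u ← 0.880000 + (0.21/2)·(-0.200000 + (-0.172939)) = 0.840841
t=0.210000, u=0.840841:
  k1 = f(0.210000, 0.840841) = -0.175780
  k2 = f(0.420000, 0.803928) = -0.183027
  u ← 0.840841 + (0.21/2)·(-0.175780 + (-0.183027)) = 0.803167
u(0.42) ≈ 0.8032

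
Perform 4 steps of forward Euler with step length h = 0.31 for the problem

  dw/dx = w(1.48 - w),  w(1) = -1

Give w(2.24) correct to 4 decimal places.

Euler: w_{n+1} = w_n + h·f(x_n, w_n).
x=1.000000, w=-1.000000: f=-2.480000 → w ← -1.000000 + 0.31·(-2.480000) = -1.768800
x=1.310000, w=-1.768800: f=-5.746477 → w ← -1.768800 + 0.31·(-5.746477) = -3.550208
x=1.620000, w=-3.550208: f=-17.858285 → w ← -3.550208 + 0.31·(-17.858285) = -9.086276
x=1.930000, w=-9.086276: f=-96.008105 → w ← -9.086276 + 0.31·(-96.008105) = -38.848789
w(2.24) ≈ -38.8488

-38.8488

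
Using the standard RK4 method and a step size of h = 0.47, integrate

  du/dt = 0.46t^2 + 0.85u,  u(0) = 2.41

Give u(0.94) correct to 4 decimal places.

RK4: k1 = f(t_n, u_n); k2 = f(t_n + h/2, u_n + (h/2)·k1); k3 = f(t_n + h/2, u_n + (h/2)·k2); k4 = f(t_n + h, u_n + h·k3); u_{n+1} = u_n + (h/6)·(k1 + 2k2 + 2k3 + k4).
t=0.000000, u=2.410000:
  k1 = f(0.000000, 2.410000) = 2.048500
  k2 = f(0.235000, 2.891398) = 2.483091
  k3 = f(0.235000, 2.993526) = 2.569901
  k4 = f(0.470000, 3.617853) = 3.176789
  u ← 2.410000 + (0.47/6)·(k1 + 2k2 + 2k3 + k4) = 3.610950
t=0.470000, u=3.610950:
  k1 = f(0.470000, 3.610950) = 3.170921
  k2 = f(0.705000, 4.356116) = 3.931330
  k3 = f(0.705000, 4.534812) = 4.083222
  k4 = f(0.940000, 5.530064) = 5.107011
  u ← 3.610950 + (0.47/6)·(k1 + 2k2 + 2k3 + k4) = 5.515001
u(0.94) ≈ 5.5150

5.5150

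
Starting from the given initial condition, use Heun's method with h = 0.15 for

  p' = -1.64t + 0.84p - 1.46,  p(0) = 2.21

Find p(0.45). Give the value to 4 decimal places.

Heun: k1 = f(t_n, p_n); k2 = f(t_n + h, p_n + h·k1); p_{n+1} = p_n + (h/2)·(k1 + k2).
t=0.000000, p=2.210000:
  k1 = f(0.000000, 2.210000) = 0.396400
  k2 = f(0.150000, 2.269460) = 0.200346
  p ← 2.210000 + (0.15/2)·(0.396400 + 0.200346) = 2.254756
t=0.150000, p=2.254756:
  k1 = f(0.150000, 2.254756) = 0.187995
  k2 = f(0.300000, 2.282955) = -0.034318
  p ← 2.254756 + (0.15/2)·(0.187995 + (-0.034318)) = 2.266282
t=0.300000, p=2.266282:
  k1 = f(0.300000, 2.266282) = -0.048323
  k2 = f(0.450000, 2.259033) = -0.300412
  p ← 2.266282 + (0.15/2)·(-0.048323 + (-0.300412)) = 2.240127
p(0.45) ≈ 2.2401

2.2401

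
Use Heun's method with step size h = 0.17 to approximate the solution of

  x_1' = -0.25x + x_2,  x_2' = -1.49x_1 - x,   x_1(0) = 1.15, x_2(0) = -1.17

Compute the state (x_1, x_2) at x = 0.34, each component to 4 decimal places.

Heun on (x_1,x_2): k1 = f(x_n, state_n); k2 = f(x_n + h, state_n + h·k1); state_{n+1} = state_n + (h/2)·(k1 + k2).
0.000000: (1.150000, -1.170000)
  k1 = (-1.170000, -1.713500)
  predictor → (0.951100, -1.461295)
  k2 = (-1.503795, -1.587139)
  → (0.922727, -1.450554)
0.170000: (0.922727, -1.450554)
  k1 = (-1.493054, -1.544864)
  predictor → (0.668908, -1.713181)
  k2 = (-1.798181, -1.336673)
  → (0.642972, -1.695485)
(x_1(0.34), x_2(0.34)) ≈ (0.6430, -1.6955)

0.6430, -1.6955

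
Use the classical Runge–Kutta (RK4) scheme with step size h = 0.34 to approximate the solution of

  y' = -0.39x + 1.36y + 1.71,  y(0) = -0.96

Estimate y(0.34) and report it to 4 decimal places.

RK4: k1 = f(x_n, y_n); k2 = f(x_n + h/2, y_n + (h/2)·k1); k3 = f(x_n + h/2, y_n + (h/2)·k2); k4 = f(x_n + h, y_n + h·k3); y_{n+1} = y_n + (h/6)·(k1 + 2k2 + 2k3 + k4).
x=0.000000, y=-0.960000:
  k1 = f(0.000000, -0.960000) = 0.404400
  k2 = f(0.170000, -0.891252) = 0.431597
  k3 = f(0.170000, -0.886628) = 0.437885
  k4 = f(0.340000, -0.811119) = 0.474278
  y ← -0.960000 + (0.34/6)·(k1 + 2k2 + 2k3 + k4) = -0.811667
y(0.34) ≈ -0.8117

-0.8117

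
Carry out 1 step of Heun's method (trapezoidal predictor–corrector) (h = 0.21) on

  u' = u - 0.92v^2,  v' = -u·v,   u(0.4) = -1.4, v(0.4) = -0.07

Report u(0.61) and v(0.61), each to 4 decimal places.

-1.7262, -0.0964

Heun on (u,v): k1 = f(x_n, state_n); k2 = f(x_n + h, state_n + h·k1); state_{n+1} = state_n + (h/2)·(k1 + k2).
0.400000: (-1.400000, -0.070000)
  k1 = (-1.404508, -0.098000)
  predictor → (-1.694947, -0.090580)
  k2 = (-1.702495, -0.153528)
  → (-1.726235, -0.096410)
(u(0.61), v(0.61)) ≈ (-1.7262, -0.0964)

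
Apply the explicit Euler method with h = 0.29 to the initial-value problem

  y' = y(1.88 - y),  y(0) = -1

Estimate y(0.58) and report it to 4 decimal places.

Euler: y_{n+1} = y_n + h·f(s_n, y_n).
s=0.000000, y=-1.000000: f=-2.880000 → y ← -1.000000 + 0.29·(-2.880000) = -1.835200
s=0.290000, y=-1.835200: f=-6.818135 → y ← -1.835200 + 0.29·(-6.818135) = -3.812459
y(0.58) ≈ -3.8125

-3.8125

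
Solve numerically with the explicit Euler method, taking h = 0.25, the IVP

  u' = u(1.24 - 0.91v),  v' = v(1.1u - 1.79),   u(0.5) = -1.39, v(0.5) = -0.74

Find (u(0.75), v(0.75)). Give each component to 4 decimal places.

-2.0549, -0.1260

Euler on (u,v): u_{n+1} = u_n + h·u', v_{n+1} = v_n + h·v'.
0.500000: (-1.390000, -0.740000); f=(-2.659626, 2.456060) → (-2.054906, -0.125985)
(u(0.75), v(0.75)) ≈ (-2.0549, -0.1260)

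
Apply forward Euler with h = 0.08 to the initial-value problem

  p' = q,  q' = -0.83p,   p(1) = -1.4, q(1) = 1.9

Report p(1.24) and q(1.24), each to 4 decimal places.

-0.9225, 2.1481

Euler on (p,q): p_{n+1} = p_n + h·p', q_{n+1} = q_n + h·q'.
1.000000: (-1.400000, 1.900000); f=(1.900000, 1.162000) → (-1.248000, 1.992960)
1.080000: (-1.248000, 1.992960); f=(1.992960, 1.035840) → (-1.088563, 2.075827)
1.160000: (-1.088563, 2.075827); f=(2.075827, 0.903507) → (-0.922497, 2.148108)
(p(1.24), q(1.24)) ≈ (-0.9225, 2.1481)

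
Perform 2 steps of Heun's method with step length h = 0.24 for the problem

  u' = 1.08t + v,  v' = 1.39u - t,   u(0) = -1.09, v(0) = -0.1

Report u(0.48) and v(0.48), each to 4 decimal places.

-1.2044, -0.9681

Heun on (u,v): k1 = f(t_n, state_n); k2 = f(t_n + h, state_n + h·k1); state_{n+1} = state_n + (h/2)·(k1 + k2).
0.000000: (-1.090000, -0.100000)
  k1 = (-0.100000, -1.515100)
  predictor → (-1.114000, -0.463624)
  k2 = (-0.204424, -1.788460)
  → (-1.126531, -0.496427)
0.240000: (-1.126531, -0.496427)
  k1 = (-0.237227, -1.805878)
  predictor → (-1.183465, -0.929838)
  k2 = (-0.411438, -2.125017)
  → (-1.204371, -0.968135)
(u(0.48), v(0.48)) ≈ (-1.2044, -0.9681)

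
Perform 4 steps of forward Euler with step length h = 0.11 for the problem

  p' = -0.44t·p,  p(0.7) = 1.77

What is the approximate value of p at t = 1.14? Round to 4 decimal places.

1.4916

Euler: p_{n+1} = p_n + h·f(t_n, p_n).
t=0.700000, p=1.770000: f=-0.545160 → p ← 1.770000 + 0.11·(-0.545160) = 1.710032
t=0.810000, p=1.710032: f=-0.609456 → p ← 1.710032 + 0.11·(-0.609456) = 1.642992
t=0.920000, p=1.642992: f=-0.665083 → p ← 1.642992 + 0.11·(-0.665083) = 1.569833
t=1.030000, p=1.569833: f=-0.711448 → p ← 1.569833 + 0.11·(-0.711448) = 1.491574
p(1.14) ≈ 1.4916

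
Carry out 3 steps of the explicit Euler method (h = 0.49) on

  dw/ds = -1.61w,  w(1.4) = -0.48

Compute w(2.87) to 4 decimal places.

Euler: w_{n+1} = w_n + h·f(s_n, w_n).
s=1.400000, w=-0.480000: f=0.772800 → w ← -0.480000 + 0.49·0.772800 = -0.101328
s=1.890000, w=-0.101328: f=0.163138 → w ← -0.101328 + 0.49·0.163138 = -0.021390
s=2.380000, w=-0.021390: f=0.034438 → w ← -0.021390 + 0.49·0.034438 = -0.004516
w(2.87) ≈ -0.0045

-0.0045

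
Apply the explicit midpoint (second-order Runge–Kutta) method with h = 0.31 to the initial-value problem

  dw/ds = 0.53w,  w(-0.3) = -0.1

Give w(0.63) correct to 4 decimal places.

Midpoint: k1 = f(s_n, w_n); k2 = f(s_n + h/2, w_n + (h/2)·k1); w_{n+1} = w_n + h·k2.
s=-0.300000, w=-0.100000:
  k1 = f(-0.300000, -0.100000) = -0.053000
  k2 = f(-0.145000, -0.108215) = -0.057354
  w ← -0.100000 + 0.31·(-0.057354) = -0.117780
s=0.010000, w=-0.117780:
  k1 = f(0.010000, -0.117780) = -0.062423
  k2 = f(0.165000, -0.127455) = -0.067551
  w ← -0.117780 + 0.31·(-0.067551) = -0.138721
s=0.320000, w=-0.138721:
  k1 = f(0.320000, -0.138721) = -0.073522
  k2 = f(0.475000, -0.150117) = -0.079562
  w ← -0.138721 + 0.31·(-0.079562) = -0.163385
w(0.63) ≈ -0.1634

-0.1634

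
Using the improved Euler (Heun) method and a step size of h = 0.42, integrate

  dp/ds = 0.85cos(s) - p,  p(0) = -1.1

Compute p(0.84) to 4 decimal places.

Heun: k1 = f(s_n, p_n); k2 = f(s_n + h, p_n + h·k1); p_{n+1} = p_n + (h/2)·(k1 + k2).
s=0.000000, p=-1.100000:
  k1 = f(0.000000, -1.100000) = 1.950000
  k2 = f(0.420000, -0.281000) = 1.057126
  p ← -1.100000 + (0.42/2)·(1.950000 + 1.057126) = -0.468504
s=0.420000, p=-0.468504:
  k1 = f(0.420000, -0.468504) = 1.244629
  k2 = f(0.840000, 0.054241) = 0.513103
  p ← -0.468504 + (0.42/2)·(1.244629 + 0.513103) = -0.099380
p(0.84) ≈ -0.0994

-0.0994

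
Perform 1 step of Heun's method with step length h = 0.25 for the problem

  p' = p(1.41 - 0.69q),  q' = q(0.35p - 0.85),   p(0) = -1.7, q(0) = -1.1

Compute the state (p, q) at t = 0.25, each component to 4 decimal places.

-2.7819, -0.7461

Heun on (p,q): k1 = f(t_n, state_n); k2 = f(t_n + h, state_n + h·k1); state_{n+1} = state_n + (h/2)·(k1 + k2).
0.000000: (-1.700000, -1.100000)
  k1 = (-3.687300, 1.589500)
  predictor → (-2.621825, -0.702625)
  k2 = (-4.967864, 1.241987)
  → (-2.781895, -0.746064)
(p(0.25), q(0.25)) ≈ (-2.7819, -0.7461)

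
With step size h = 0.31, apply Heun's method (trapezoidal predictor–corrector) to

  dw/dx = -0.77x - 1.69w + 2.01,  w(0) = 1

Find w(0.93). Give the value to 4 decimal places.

0.9293

Heun: k1 = f(x_n, w_n); k2 = f(x_n + h, w_n + h·k1); w_{n+1} = w_n + (h/2)·(k1 + k2).
x=0.000000, w=1.000000:
  k1 = f(0.000000, 1.000000) = 0.320000
  k2 = f(0.310000, 1.099200) = -0.086348
  w ← 1.000000 + (0.31/2)·(0.320000 + (-0.086348)) = 1.036216
x=0.310000, w=1.036216:
  k1 = f(0.310000, 1.036216) = 0.020095
  k2 = f(0.620000, 1.042445) = -0.229133
  w ← 1.036216 + (0.31/2)·(0.020095 + (-0.229133)) = 1.003815
x=0.620000, w=1.003815:
  k1 = f(0.620000, 1.003815) = -0.163848
  k2 = f(0.930000, 0.953022) = -0.316708
  w ← 1.003815 + (0.31/2)·(-0.163848 + (-0.316708)) = 0.929329
w(0.93) ≈ 0.9293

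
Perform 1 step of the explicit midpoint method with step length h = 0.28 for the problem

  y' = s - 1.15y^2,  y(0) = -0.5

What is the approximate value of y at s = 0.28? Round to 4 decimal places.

-0.5548

Midpoint: k1 = f(s_n, y_n); k2 = f(s_n + h/2, y_n + (h/2)·k1); y_{n+1} = y_n + h·k2.
s=0.000000, y=-0.500000:
  k1 = f(0.000000, -0.500000) = -0.287500
  k2 = f(0.140000, -0.540250) = -0.195651
  y ← -0.500000 + 0.28·(-0.195651) = -0.554782
y(0.28) ≈ -0.5548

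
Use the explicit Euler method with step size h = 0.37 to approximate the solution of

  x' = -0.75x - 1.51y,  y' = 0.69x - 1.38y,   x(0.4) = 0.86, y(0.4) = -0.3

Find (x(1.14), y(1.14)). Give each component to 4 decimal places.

Euler on (x,y): x_{n+1} = x_n + h·x', y_{n+1} = y_n + h·y'.
0.400000: (0.860000, -0.300000); f=(-0.192000, 1.007400) → (0.788960, 0.072738)
0.770000: (0.788960, 0.072738); f=(-0.701554, 0.444004) → (0.529385, 0.237019)
(x(1.14), y(1.14)) ≈ (0.5294, 0.2370)

0.5294, 0.2370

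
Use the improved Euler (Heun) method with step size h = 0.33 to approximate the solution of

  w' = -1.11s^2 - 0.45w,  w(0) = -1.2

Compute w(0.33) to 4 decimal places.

-1.0550

Heun: k1 = f(s_n, w_n); k2 = f(s_n + h, w_n + h·k1); w_{n+1} = w_n + (h/2)·(k1 + k2).
s=0.000000, w=-1.200000:
  k1 = f(0.000000, -1.200000) = 0.540000
  k2 = f(0.330000, -1.021800) = 0.338931
  w ← -1.200000 + (0.33/2)·(0.540000 + 0.338931) = -1.054976
w(0.33) ≈ -1.0550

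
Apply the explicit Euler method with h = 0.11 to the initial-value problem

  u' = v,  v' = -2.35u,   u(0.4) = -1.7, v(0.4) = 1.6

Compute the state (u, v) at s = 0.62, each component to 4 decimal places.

Euler on (u,v): u_{n+1} = u_n + h·u', v_{n+1} = v_n + h·v'.
0.400000: (-1.700000, 1.600000); f=(1.600000, 3.995000) → (-1.524000, 2.039450)
0.510000: (-1.524000, 2.039450); f=(2.039450, 3.581400) → (-1.299661, 2.433404)
(u(0.62), v(0.62)) ≈ (-1.2997, 2.4334)

-1.2997, 2.4334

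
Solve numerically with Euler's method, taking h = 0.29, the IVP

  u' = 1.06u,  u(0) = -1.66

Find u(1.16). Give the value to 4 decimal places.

-4.8500

Euler: u_{n+1} = u_n + h·f(x_n, u_n).
x=0.000000, u=-1.660000: f=-1.759600 → u ← -1.660000 + 0.29·(-1.759600) = -2.170284
x=0.290000, u=-2.170284: f=-2.300501 → u ← -2.170284 + 0.29·(-2.300501) = -2.837429
x=0.580000, u=-2.837429: f=-3.007675 → u ← -2.837429 + 0.29·(-3.007675) = -3.709655
x=0.870000, u=-3.709655: f=-3.932234 → u ← -3.709655 + 0.29·(-3.932234) = -4.850003
u(1.16) ≈ -4.8500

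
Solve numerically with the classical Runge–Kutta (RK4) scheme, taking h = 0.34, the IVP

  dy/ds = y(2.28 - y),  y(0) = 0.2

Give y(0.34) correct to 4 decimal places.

0.3935

RK4: k1 = f(s_n, y_n); k2 = f(s_n + h/2, y_n + (h/2)·k1); k3 = f(s_n + h/2, y_n + (h/2)·k2); k4 = f(s_n + h, y_n + h·k3); y_{n+1} = y_n + (h/6)·(k1 + 2k2 + 2k3 + k4).
s=0.000000, y=0.200000:
  k1 = f(0.000000, 0.200000) = 0.416000
  k2 = f(0.170000, 0.270720) = 0.543952
  k3 = f(0.170000, 0.292472) = 0.581296
  k4 = f(0.340000, 0.397641) = 0.748503
  y ← 0.200000 + (0.34/6)·(k1 + 2k2 + 2k3 + k4) = 0.393517
y(0.34) ≈ 0.3935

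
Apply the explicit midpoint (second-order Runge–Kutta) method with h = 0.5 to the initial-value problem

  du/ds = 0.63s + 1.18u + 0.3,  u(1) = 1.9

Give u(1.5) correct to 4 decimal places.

4.0326

Midpoint: k1 = f(s_n, u_n); k2 = f(s_n + h/2, u_n + (h/2)·k1); u_{n+1} = u_n + h·k2.
s=1.000000, u=1.900000:
  k1 = f(1.000000, 1.900000) = 3.172000
  k2 = f(1.250000, 2.693000) = 4.265240
  u ← 1.900000 + 0.5·4.265240 = 4.032620
u(1.5) ≈ 4.0326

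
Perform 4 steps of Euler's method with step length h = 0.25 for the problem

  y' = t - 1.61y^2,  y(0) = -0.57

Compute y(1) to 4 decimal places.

Euler: y_{n+1} = y_n + h·f(t_n, y_n).
t=0.000000, y=-0.570000: f=-0.523089 → y ← -0.570000 + 0.25·(-0.523089) = -0.700772
t=0.250000, y=-0.700772: f=-0.540642 → y ← -0.700772 + 0.25·(-0.540642) = -0.835933
t=0.500000, y=-0.835933: f=-0.625041 → y ← -0.835933 + 0.25·(-0.625041) = -0.992193
t=0.750000, y=-0.992193: f=-0.834959 → y ← -0.992193 + 0.25·(-0.834959) = -1.200933
y(1) ≈ -1.2009

-1.2009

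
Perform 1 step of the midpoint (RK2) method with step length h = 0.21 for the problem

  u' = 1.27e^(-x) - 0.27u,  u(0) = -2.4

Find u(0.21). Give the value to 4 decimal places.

-2.0352

Midpoint: k1 = f(x_n, u_n); k2 = f(x_n + h/2, u_n + (h/2)·k1); u_{n+1} = u_n + h·k2.
x=0.000000, u=-2.400000:
  k1 = f(0.000000, -2.400000) = 1.918000
  k2 = f(0.105000, -2.198610) = 1.737037
  u ← -2.400000 + 0.21·1.737037 = -2.035222
u(0.21) ≈ -2.0352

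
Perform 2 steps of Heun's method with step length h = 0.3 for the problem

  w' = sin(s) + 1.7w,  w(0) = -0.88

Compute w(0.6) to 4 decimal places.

-2.1427

Heun: k1 = f(s_n, w_n); k2 = f(s_n + h, w_n + h·k1); w_{n+1} = w_n + (h/2)·(k1 + k2).
s=0.000000, w=-0.880000:
  k1 = f(0.000000, -0.880000) = -1.496000
  k2 = f(0.300000, -1.328800) = -1.963440
  w ← -0.880000 + (0.3/2)·(-1.496000 + (-1.963440)) = -1.398916
s=0.300000, w=-1.398916:
  k1 = f(0.300000, -1.398916) = -2.082637
  k2 = f(0.600000, -2.023707) = -2.875660
  w ← -1.398916 + (0.3/2)·(-2.082637 + (-2.875660)) = -2.142660
w(0.6) ≈ -2.1427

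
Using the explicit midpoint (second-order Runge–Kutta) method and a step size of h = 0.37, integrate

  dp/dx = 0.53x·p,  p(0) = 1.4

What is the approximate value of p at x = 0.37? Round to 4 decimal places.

1.4508

Midpoint: k1 = f(x_n, p_n); k2 = f(x_n + h/2, p_n + (h/2)·k1); p_{n+1} = p_n + h·k2.
x=0.000000, p=1.400000:
  k1 = f(0.000000, 1.400000) = 0.000000
  k2 = f(0.185000, 1.400000) = 0.137270
  p ← 1.400000 + 0.37·0.137270 = 1.450790
p(0.37) ≈ 1.4508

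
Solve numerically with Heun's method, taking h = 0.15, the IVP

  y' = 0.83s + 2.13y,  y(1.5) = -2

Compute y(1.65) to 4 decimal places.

-2.5152

Heun: k1 = f(s_n, y_n); k2 = f(s_n + h, y_n + h·k1); y_{n+1} = y_n + (h/2)·(k1 + k2).
s=1.500000, y=-2.000000:
  k1 = f(1.500000, -2.000000) = -3.015000
  k2 = f(1.650000, -2.452250) = -3.853792
  y ← -2.000000 + (0.15/2)·(-3.015000 + (-3.853792)) = -2.515159
y(1.65) ≈ -2.5152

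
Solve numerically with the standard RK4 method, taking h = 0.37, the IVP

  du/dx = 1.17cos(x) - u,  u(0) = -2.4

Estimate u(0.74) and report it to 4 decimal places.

RK4: k1 = f(x_n, u_n); k2 = f(x_n + h/2, u_n + (h/2)·k1); k3 = f(x_n + h/2, u_n + (h/2)·k2); k4 = f(x_n + h, u_n + h·k3); u_{n+1} = u_n + (h/6)·(k1 + 2k2 + 2k3 + k4).
x=0.000000, u=-2.400000:
  k1 = f(0.000000, -2.400000) = 3.570000
  k2 = f(0.185000, -1.739550) = 2.889585
  k3 = f(0.185000, -1.865427) = 3.015462
  k4 = f(0.370000, -1.284279) = 2.375102
  u ← -2.400000 + (0.37/6)·(k1 + 2k2 + 2k3 + k4) = -1.305096
x=0.370000, u=-1.305096:
  k1 = f(0.370000, -1.305096) = 2.395919
  k2 = f(0.555000, -0.861851) = 1.856235
  k3 = f(0.555000, -0.961693) = 1.956076
  k4 = f(0.740000, -0.581348) = 1.445356
  u ← -1.305096 + (0.37/6)·(k1 + 2k2 + 2k3 + k4) = -0.598033
u(0.74) ≈ -0.5980

-0.5980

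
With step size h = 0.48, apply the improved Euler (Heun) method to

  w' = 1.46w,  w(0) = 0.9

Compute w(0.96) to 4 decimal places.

3.4095

Heun: k1 = f(t_n, w_n); k2 = f(t_n + h, w_n + h·k1); w_{n+1} = w_n + (h/2)·(k1 + k2).
t=0.000000, w=0.900000:
  k1 = f(0.000000, 0.900000) = 1.314000
  k2 = f(0.480000, 1.530720) = 2.234851
  w ← 0.900000 + (0.48/2)·(1.314000 + 2.234851) = 1.751724
t=0.480000, w=1.751724:
  k1 = f(0.480000, 1.751724) = 2.557517
  k2 = f(0.960000, 2.979333) = 4.349826
  w ← 1.751724 + (0.48/2)·(2.557517 + 4.349826) = 3.409487
w(0.96) ≈ 3.4095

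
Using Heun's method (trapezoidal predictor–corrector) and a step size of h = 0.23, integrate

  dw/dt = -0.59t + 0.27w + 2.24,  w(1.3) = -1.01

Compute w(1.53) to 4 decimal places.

Heun: k1 = f(t_n, w_n); k2 = f(t_n + h, w_n + h·k1); w_{n+1} = w_n + (h/2)·(k1 + k2).
t=1.300000, w=-1.010000:
  k1 = f(1.300000, -1.010000) = 1.200300
  k2 = f(1.530000, -0.733931) = 1.139139
  w ← -1.010000 + (0.23/2)·(1.200300 + 1.139139) = -0.740965
w(1.53) ≈ -0.7410

-0.7410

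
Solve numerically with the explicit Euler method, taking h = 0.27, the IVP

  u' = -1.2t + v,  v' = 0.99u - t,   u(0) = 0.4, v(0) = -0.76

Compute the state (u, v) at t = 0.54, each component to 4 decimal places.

Euler on (u,v): u_{n+1} = u_n + h·u', v_{n+1} = v_n + h·v'.
0.000000: (0.400000, -0.760000); f=(-0.760000, 0.396000) → (0.194800, -0.653080)
0.270000: (0.194800, -0.653080); f=(-0.977080, -0.077148) → (-0.069012, -0.673910)
(u(0.54), v(0.54)) ≈ (-0.0690, -0.6739)

-0.0690, -0.6739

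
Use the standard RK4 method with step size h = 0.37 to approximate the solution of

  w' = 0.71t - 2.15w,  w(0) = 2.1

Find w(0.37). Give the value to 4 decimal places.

RK4: k1 = f(t_n, w_n); k2 = f(t_n + h/2, w_n + (h/2)·k1); k3 = f(t_n + h/2, w_n + (h/2)·k2); k4 = f(t_n + h, w_n + h·k3); w_{n+1} = w_n + (h/6)·(k1 + 2k2 + 2k3 + k4).
t=0.000000, w=2.100000:
  k1 = f(0.000000, 2.100000) = -4.515000
  k2 = f(0.185000, 1.264725) = -2.587809
  k3 = f(0.185000, 1.621255) = -3.354349
  k4 = f(0.370000, 0.858891) = -1.583915
  w ← 2.100000 + (0.37/6)·(k1 + 2k2 + 2k3 + k4) = 0.991034
w(0.37) ≈ 0.9910

0.9910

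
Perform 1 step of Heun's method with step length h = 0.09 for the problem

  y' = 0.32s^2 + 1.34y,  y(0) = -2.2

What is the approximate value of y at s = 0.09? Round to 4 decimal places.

-2.4812

Heun: k1 = f(s_n, y_n); k2 = f(s_n + h, y_n + h·k1); y_{n+1} = y_n + (h/2)·(k1 + k2).
s=0.000000, y=-2.200000:
  k1 = f(0.000000, -2.200000) = -2.948000
  k2 = f(0.090000, -2.465320) = -3.300937
  y ← -2.200000 + (0.09/2)·(-2.948000 + (-3.300937)) = -2.481202
y(0.09) ≈ -2.4812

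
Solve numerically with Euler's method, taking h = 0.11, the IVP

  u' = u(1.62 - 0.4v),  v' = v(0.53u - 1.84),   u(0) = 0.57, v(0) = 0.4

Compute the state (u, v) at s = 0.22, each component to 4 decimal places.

Euler on (u,v): u_{n+1} = u_n + h·u', v_{n+1} = v_n + h·v'.
0.000000: (0.570000, 0.400000); f=(0.832200, -0.615160) → (0.661542, 0.332332)
0.110000: (0.661542, 0.332332); f=(0.983757, -0.494970) → (0.769755, 0.277886)
(u(0.22), v(0.22)) ≈ (0.7698, 0.2779)

0.7698, 0.2779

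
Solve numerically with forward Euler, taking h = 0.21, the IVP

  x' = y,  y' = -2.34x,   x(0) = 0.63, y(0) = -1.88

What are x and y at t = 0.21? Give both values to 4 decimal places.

Euler on (x,y): x_{n+1} = x_n + h·x', y_{n+1} = y_n + h·y'.
0.000000: (0.630000, -1.880000); f=(-1.880000, -1.474200) → (0.235200, -2.189582)
(x(0.21), y(0.21)) ≈ (0.2352, -2.1896)

0.2352, -2.1896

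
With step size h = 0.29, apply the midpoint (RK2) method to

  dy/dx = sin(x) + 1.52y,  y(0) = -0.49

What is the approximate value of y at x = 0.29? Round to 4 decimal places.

-0.7117

Midpoint: k1 = f(x_n, y_n); k2 = f(x_n + h/2, y_n + (h/2)·k1); y_{n+1} = y_n + h·k2.
x=0.000000, y=-0.490000:
  k1 = f(0.000000, -0.490000) = -0.744800
  k2 = f(0.145000, -0.597996) = -0.764461
  y ← -0.490000 + 0.29·(-0.764461) = -0.711694
y(0.29) ≈ -0.7117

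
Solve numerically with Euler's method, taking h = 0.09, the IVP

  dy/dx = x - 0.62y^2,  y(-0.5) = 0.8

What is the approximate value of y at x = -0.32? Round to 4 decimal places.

Euler: y_{n+1} = y_n + h·f(x_n, y_n).
x=-0.500000, y=0.800000: f=-0.896800 → y ← 0.800000 + 0.09·(-0.896800) = 0.719288
x=-0.410000, y=0.719288: f=-0.730773 → y ← 0.719288 + 0.09·(-0.730773) = 0.653518
y(-0.32) ≈ 0.6535

0.6535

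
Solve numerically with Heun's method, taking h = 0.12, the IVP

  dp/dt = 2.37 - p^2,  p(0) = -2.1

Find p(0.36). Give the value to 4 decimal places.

Heun: k1 = f(t_n, p_n); k2 = f(t_n + h, p_n + h·k1); p_{n+1} = p_n + (h/2)·(k1 + k2).
t=0.000000, p=-2.100000:
  k1 = f(0.000000, -2.100000) = -2.040000
  k2 = f(0.120000, -2.344800) = -3.128087
  p ← -2.100000 + (0.12/2)·(-2.040000 + (-3.128087)) = -2.410085
t=0.120000, p=-2.410085:
  k1 = f(0.120000, -2.410085) = -3.438511
  k2 = f(0.240000, -2.822707) = -5.597672
  p ← -2.410085 + (0.12/2)·(-3.438511 + (-5.597672)) = -2.952256
t=0.240000, p=-2.952256:
  k1 = f(0.240000, -2.952256) = -6.345817
  k2 = f(0.360000, -3.713754) = -11.421970
  p ← -2.952256 + (0.12/2)·(-6.345817 + (-11.421970)) = -4.018323
p(0.36) ≈ -4.0183

-4.0183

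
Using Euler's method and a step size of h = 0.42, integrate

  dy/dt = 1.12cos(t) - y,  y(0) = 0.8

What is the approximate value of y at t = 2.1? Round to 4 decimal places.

Euler: y_{n+1} = y_n + h·f(t_n, y_n).
t=0.000000, y=0.800000: f=0.320000 → y ← 0.800000 + 0.42·0.320000 = 0.934400
t=0.420000, y=0.934400: f=0.088260 → y ← 0.934400 + 0.42·0.088260 = 0.971469
t=0.840000, y=0.971469: f=-0.223911 → y ← 0.971469 + 0.42·(-0.223911) = 0.877427
t=1.260000, y=0.877427: f=-0.534912 → y ← 0.877427 + 0.42·(-0.534912) = 0.652764
t=1.680000, y=0.652764: f=-0.774829 → y ← 0.652764 + 0.42·(-0.774829) = 0.327336
y(2.1) ≈ 0.3273

0.3273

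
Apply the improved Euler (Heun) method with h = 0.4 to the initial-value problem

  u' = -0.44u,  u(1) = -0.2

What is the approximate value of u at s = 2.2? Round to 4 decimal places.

-0.1183

Heun: k1 = f(s_n, u_n); k2 = f(s_n + h, u_n + h·k1); u_{n+1} = u_n + (h/2)·(k1 + k2).
s=1.000000, u=-0.200000:
  k1 = f(1.000000, -0.200000) = 0.088000
  k2 = f(1.400000, -0.164800) = 0.072512
  u ← -0.200000 + (0.4/2)·(0.088000 + 0.072512) = -0.167898
s=1.400000, u=-0.167898:
  k1 = f(1.400000, -0.167898) = 0.073875
  k2 = f(1.800000, -0.138348) = 0.060873
  u ← -0.167898 + (0.4/2)·(0.073875 + 0.060873) = -0.140948
s=1.800000, u=-0.140948:
  k1 = f(1.800000, -0.140948) = 0.062017
  k2 = f(2.200000, -0.116141) = 0.051102
  u ← -0.140948 + (0.4/2)·(0.062017 + 0.051102) = -0.118324
u(2.2) ≈ -0.1183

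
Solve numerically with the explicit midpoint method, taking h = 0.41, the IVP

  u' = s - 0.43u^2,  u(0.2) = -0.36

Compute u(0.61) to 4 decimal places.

Midpoint: k1 = f(s_n, u_n); k2 = f(s_n + h/2, u_n + (h/2)·k1); u_{n+1} = u_n + h·k2.
s=0.200000, u=-0.360000:
  k1 = f(0.200000, -0.360000) = 0.144272
  k2 = f(0.405000, -0.330424) = 0.358053
  u ← -0.360000 + 0.41·0.358053 = -0.213198
u(0.61) ≈ -0.2132

-0.2132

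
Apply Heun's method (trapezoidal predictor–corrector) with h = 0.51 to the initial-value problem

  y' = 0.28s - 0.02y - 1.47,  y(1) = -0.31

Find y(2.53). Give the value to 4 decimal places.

Heun: k1 = f(s_n, y_n); k2 = f(s_n + h, y_n + h·k1); y_{n+1} = y_n + (h/2)·(k1 + k2).
s=1.000000, y=-0.310000:
  k1 = f(1.000000, -0.310000) = -1.183800
  k2 = f(1.510000, -0.913738) = -1.028925
  y ← -0.310000 + (0.51/2)·(-1.183800 + (-1.028925)) = -0.874245
s=1.510000, y=-0.874245:
  k1 = f(1.510000, -0.874245) = -1.029715
  k2 = f(2.020000, -1.399400) = -0.876412
  y ← -0.874245 + (0.51/2)·(-1.029715 + (-0.876412)) = -1.360307
s=2.020000, y=-1.360307:
  k1 = f(2.020000, -1.360307) = -0.877194
  k2 = f(2.530000, -1.807676) = -0.725446
  y ← -1.360307 + (0.51/2)·(-0.877194 + (-0.725446)) = -1.768981
y(2.53) ≈ -1.7690

-1.7690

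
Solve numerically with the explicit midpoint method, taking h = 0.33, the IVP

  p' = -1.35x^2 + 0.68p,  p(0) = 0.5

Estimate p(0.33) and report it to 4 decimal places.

Midpoint: k1 = f(x_n, p_n); k2 = f(x_n + h/2, p_n + (h/2)·k1); p_{n+1} = p_n + h·k2.
x=0.000000, p=0.500000:
  k1 = f(0.000000, 0.500000) = 0.340000
  k2 = f(0.165000, 0.556100) = 0.341394
  p ← 0.500000 + 0.33·0.341394 = 0.612660
p(0.33) ≈ 0.6127

0.6127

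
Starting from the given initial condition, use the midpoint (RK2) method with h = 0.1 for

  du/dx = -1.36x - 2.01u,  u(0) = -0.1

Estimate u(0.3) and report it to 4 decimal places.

Midpoint: k1 = f(x_n, u_n); k2 = f(x_n + h/2, u_n + (h/2)·k1); u_{n+1} = u_n + h·k2.
x=0.000000, u=-0.100000:
  k1 = f(0.000000, -0.100000) = 0.201000
  k2 = f(0.050000, -0.089950) = 0.112799
  u ← -0.100000 + 0.1·0.112799 = -0.088720
x=0.100000, u=-0.088720:
  k1 = f(0.100000, -0.088720) = 0.042327
  k2 = f(0.150000, -0.086604) = -0.029927
  u ← -0.088720 + 0.1·(-0.029927) = -0.091713
x=0.200000, u=-0.091713:
  k1 = f(0.200000, -0.091713) = -0.087657
  k2 = f(0.250000, -0.096096) = -0.146848
  u ← -0.091713 + 0.1·(-0.146848) = -0.106397
u(0.3) ≈ -0.1064

-0.1064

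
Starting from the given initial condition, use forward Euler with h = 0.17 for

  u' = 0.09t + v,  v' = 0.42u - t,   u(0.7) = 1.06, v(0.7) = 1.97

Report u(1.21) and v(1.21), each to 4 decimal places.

2.0818, 1.8270

Euler on (u,v): u_{n+1} = u_n + h·u', v_{n+1} = v_n + h·v'.
0.700000: (1.060000, 1.970000); f=(2.033000, -0.254800) → (1.405610, 1.926684)
0.870000: (1.405610, 1.926684); f=(2.004984, -0.279644) → (1.746457, 1.879145)
1.040000: (1.746457, 1.879145); f=(1.972745, -0.306488) → (2.081824, 1.827042)
(u(1.21), v(1.21)) ≈ (2.0818, 1.8270)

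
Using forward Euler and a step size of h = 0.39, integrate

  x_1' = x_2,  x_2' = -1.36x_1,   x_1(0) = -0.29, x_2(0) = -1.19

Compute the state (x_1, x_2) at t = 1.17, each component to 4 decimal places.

-1.4063, -0.0219

Euler on (x_1,x_2): x_1_{n+1} = x_1_n + h·x_1', x_2_{n+1} = x_2_n + h·x_2'.
0.000000: (-0.290000, -1.190000); f=(-1.190000, 0.394400) → (-0.754100, -1.036184)
0.390000: (-0.754100, -1.036184); f=(-1.036184, 1.025576) → (-1.158212, -0.636209)
0.780000: (-1.158212, -0.636209); f=(-0.636209, 1.575168) → (-1.406333, -0.021894)
(x_1(1.17), x_2(1.17)) ≈ (-1.4063, -0.0219)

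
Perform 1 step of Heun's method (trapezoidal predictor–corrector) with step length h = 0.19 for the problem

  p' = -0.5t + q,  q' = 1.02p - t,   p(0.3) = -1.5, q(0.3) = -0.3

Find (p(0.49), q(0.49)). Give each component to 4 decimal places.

-1.6276, -0.6740

Heun on (p,q): k1 = f(t_n, state_n); k2 = f(t_n + h, state_n + h·k1); state_{n+1} = state_n + (h/2)·(k1 + k2).
0.300000: (-1.500000, -0.300000)
  k1 = (-0.450000, -1.830000)
  predictor → (-1.585500, -0.647700)
  k2 = (-0.892700, -2.107210)
  → (-1.627557, -0.674035)
(p(0.49), q(0.49)) ≈ (-1.6276, -0.6740)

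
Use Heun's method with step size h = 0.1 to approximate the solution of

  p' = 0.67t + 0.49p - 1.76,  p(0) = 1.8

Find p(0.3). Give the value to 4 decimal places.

Heun: k1 = f(t_n, p_n); k2 = f(t_n + h, p_n + h·k1); p_{n+1} = p_n + (h/2)·(k1 + k2).
t=0.000000, p=1.800000:
  k1 = f(0.000000, 1.800000) = -0.878000
  k2 = f(0.100000, 1.712200) = -0.854022
  p ← 1.800000 + (0.1/2)·(-0.878000 + (-0.854022)) = 1.713399
t=0.100000, p=1.713399:
  k1 = f(0.100000, 1.713399) = -0.853435
  k2 = f(0.200000, 1.628055) = -0.828253
  p ← 1.713399 + (0.1/2)·(-0.853435 + (-0.828253)) = 1.629315
t=0.200000, p=1.629315:
  k1 = f(0.200000, 1.629315) = -0.827636
  k2 = f(0.300000, 1.546551) = -0.801190
  p ← 1.629315 + (0.1/2)·(-0.827636 + (-0.801190)) = 1.547873
p(0.3) ≈ 1.5479

1.5479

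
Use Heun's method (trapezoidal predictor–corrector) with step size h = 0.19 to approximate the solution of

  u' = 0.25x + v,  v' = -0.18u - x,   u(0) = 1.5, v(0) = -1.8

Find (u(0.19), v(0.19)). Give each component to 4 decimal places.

Heun on (u,v): k1 = f(x_n, state_n); k2 = f(x_n + h, state_n + h·k1); state_{n+1} = state_n + (h/2)·(k1 + k2).
0.000000: (1.500000, -1.800000)
  k1 = (-1.800000, -0.270000)
  predictor → (1.158000, -1.851300)
  k2 = (-1.803800, -0.398440)
  → (1.157639, -1.863502)
(u(0.19), v(0.19)) ≈ (1.1576, -1.8635)

1.1576, -1.8635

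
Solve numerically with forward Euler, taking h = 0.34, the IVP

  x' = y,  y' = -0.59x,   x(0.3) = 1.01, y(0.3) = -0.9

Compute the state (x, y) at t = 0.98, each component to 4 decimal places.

0.3291, -1.2438

Euler on (x,y): x_{n+1} = x_n + h·x', y_{n+1} = y_n + h·y'.
0.300000: (1.010000, -0.900000); f=(-0.900000, -0.595900) → (0.704000, -1.102606)
0.640000: (0.704000, -1.102606); f=(-1.102606, -0.415360) → (0.329114, -1.243828)
(x(0.98), y(0.98)) ≈ (0.3291, -1.2438)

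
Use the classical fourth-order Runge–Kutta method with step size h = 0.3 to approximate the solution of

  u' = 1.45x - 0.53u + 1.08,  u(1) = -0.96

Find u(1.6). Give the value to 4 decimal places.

RK4: k1 = f(x_n, u_n); k2 = f(x_n + h/2, u_n + (h/2)·k1); k3 = f(x_n + h/2, u_n + (h/2)·k2); k4 = f(x_n + h, u_n + h·k3); u_{n+1} = u_n + (h/6)·(k1 + 2k2 + 2k3 + k4).
x=1.000000, u=-0.960000:
  k1 = f(1.000000, -0.960000) = 3.038800
  k2 = f(1.150000, -0.504180) = 3.014715
  k3 = f(1.150000, -0.507793) = 3.016630
  k4 = f(1.300000, -0.055011) = 2.994156
  u ← -0.960000 + (0.3/6)·(k1 + 2k2 + 2k3 + k4) = -0.055218
x=1.300000, u=-0.055218:
  k1 = f(1.300000, -0.055218) = 2.994265
  k2 = f(1.450000, 0.393922) = 2.973721
  k3 = f(1.450000, 0.390841) = 2.975355
  k4 = f(1.600000, 0.837389) = 2.956184
  u ← -0.055218 + (0.3/6)·(k1 + 2k2 + 2k3 + k4) = 0.837212
u(1.6) ≈ 0.8372

0.8372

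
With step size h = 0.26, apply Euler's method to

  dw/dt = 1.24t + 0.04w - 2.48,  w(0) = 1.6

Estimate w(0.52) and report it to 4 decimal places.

Euler: w_{n+1} = w_n + h·f(t_n, w_n).
t=0.000000, w=1.600000: f=-2.416000 → w ← 1.600000 + 0.26·(-2.416000) = 0.971840
t=0.260000, w=0.971840: f=-2.118726 → w ← 0.971840 + 0.26·(-2.118726) = 0.420971
w(0.52) ≈ 0.4210

0.4210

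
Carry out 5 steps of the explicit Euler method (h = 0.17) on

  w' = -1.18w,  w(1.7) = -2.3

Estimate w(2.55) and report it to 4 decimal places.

Euler: w_{n+1} = w_n + h·f(x_n, w_n).
x=1.700000, w=-2.300000: f=2.714000 → w ← -2.300000 + 0.17·2.714000 = -1.838620
x=1.870000, w=-1.838620: f=2.169572 → w ← -1.838620 + 0.17·2.169572 = -1.469793
x=2.040000, w=-1.469793: f=1.734356 → w ← -1.469793 + 0.17·1.734356 = -1.174952
x=2.210000, w=-1.174952: f=1.386444 → w ← -1.174952 + 0.17·1.386444 = -0.939257
x=2.380000, w=-0.939257: f=1.108323 → w ← -0.939257 + 0.17·1.108323 = -0.750842
w(2.55) ≈ -0.7508

-0.7508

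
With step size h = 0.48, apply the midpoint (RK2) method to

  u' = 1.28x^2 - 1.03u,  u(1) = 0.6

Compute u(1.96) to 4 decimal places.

2.2192

Midpoint: k1 = f(x_n, u_n); k2 = f(x_n + h/2, u_n + (h/2)·k1); u_{n+1} = u_n + h·k2.
x=1.000000, u=0.600000:
  k1 = f(1.000000, 0.600000) = 0.662000
  k2 = f(1.240000, 0.758880) = 1.186482
  u ← 0.600000 + 0.48·1.186482 = 1.169511
x=1.480000, u=1.169511:
  k1 = f(1.480000, 1.169511) = 1.599115
  k2 = f(1.720000, 1.553299) = 2.186854
  u ← 1.169511 + 0.48·2.186854 = 2.219201
u(1.96) ≈ 2.2192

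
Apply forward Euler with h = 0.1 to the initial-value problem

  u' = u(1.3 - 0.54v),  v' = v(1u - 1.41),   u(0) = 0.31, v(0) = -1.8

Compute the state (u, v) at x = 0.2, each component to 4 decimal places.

Euler on (u,v): u_{n+1} = u_n + h·u', v_{n+1} = v_n + h·v'.
0.000000: (0.310000, -1.800000); f=(0.704320, 1.980000) → (0.380432, -1.602000)
0.100000: (0.380432, -1.602000); f=(0.823666, 1.649368) → (0.462799, -1.437063)
(u(0.2), v(0.2)) ≈ (0.4628, -1.4371)

0.4628, -1.4371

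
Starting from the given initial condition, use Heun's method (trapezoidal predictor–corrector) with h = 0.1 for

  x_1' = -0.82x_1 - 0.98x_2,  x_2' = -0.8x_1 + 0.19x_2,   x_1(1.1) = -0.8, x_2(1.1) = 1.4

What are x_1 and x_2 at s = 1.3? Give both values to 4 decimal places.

-0.9497, 1.5965

Heun on (x_1,x_2): k1 = f(s_n, state_n); k2 = f(s_n + h, state_n + h·k1); state_{n+1} = state_n + (h/2)·(k1 + k2).
1.100000: (-0.800000, 1.400000)
  k1 = (-0.716000, 0.906000)
  predictor → (-0.871600, 1.490600)
  k2 = (-0.746076, 0.980494)
  → (-0.873104, 1.494325)
1.200000: (-0.873104, 1.494325)
  k1 = (-0.748493, 0.982405)
  predictor → (-0.947953, 1.592565)
  k2 = (-0.783392, 1.060950)
  → (-0.949698, 1.596492)
(x_1(1.3), x_2(1.3)) ≈ (-0.9497, 1.5965)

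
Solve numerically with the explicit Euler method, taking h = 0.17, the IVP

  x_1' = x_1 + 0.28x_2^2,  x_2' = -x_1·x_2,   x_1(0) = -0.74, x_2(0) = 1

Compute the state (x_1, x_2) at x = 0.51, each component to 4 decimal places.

Euler on (x_1,x_2): x_1_{n+1} = x_1_n + h·x_1', x_2_{n+1} = x_2_n + h·x_2'.
0.000000: (-0.740000, 1.000000); f=(-0.460000, 0.740000) → (-0.818200, 1.125800)
0.170000: (-0.818200, 1.125800); f=(-0.463321, 0.921130) → (-0.896965, 1.282392)
0.340000: (-0.896965, 1.282392); f=(-0.436496, 1.150260) → (-0.971169, 1.477936)
(x_1(0.51), x_2(0.51)) ≈ (-0.9712, 1.4779)

-0.9712, 1.4779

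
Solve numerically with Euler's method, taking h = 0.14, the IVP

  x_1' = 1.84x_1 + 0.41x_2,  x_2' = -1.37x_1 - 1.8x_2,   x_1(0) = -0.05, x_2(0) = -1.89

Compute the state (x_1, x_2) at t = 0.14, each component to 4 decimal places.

Euler on (x_1,x_2): x_1_{n+1} = x_1_n + h·x_1', x_2_{n+1} = x_2_n + h·x_2'.
0.000000: (-0.050000, -1.890000); f=(-0.866900, 3.470500) → (-0.171366, -1.404130)
(x_1(0.14), x_2(0.14)) ≈ (-0.1714, -1.4041)

-0.1714, -1.4041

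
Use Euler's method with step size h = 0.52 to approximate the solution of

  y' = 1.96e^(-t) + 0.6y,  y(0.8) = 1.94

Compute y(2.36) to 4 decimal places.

Euler: y_{n+1} = y_n + h·f(t_n, y_n).
t=0.800000, y=1.940000: f=2.044685 → y ← 1.940000 + 0.52·2.044685 = 3.003236
t=1.320000, y=3.003236: f=2.325527 → y ← 3.003236 + 0.52·2.325527 = 4.212510
t=1.840000, y=4.212510: f=2.838788 → y ← 4.212510 + 0.52·2.838788 = 5.688680
y(2.36) ≈ 5.6887

5.6887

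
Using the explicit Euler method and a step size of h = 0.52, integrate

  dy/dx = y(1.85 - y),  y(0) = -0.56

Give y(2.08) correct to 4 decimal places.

-100.6968

Euler: y_{n+1} = y_n + h·f(x_n, y_n).
x=0.000000, y=-0.560000: f=-1.349600 → y ← -0.560000 + 0.52·(-1.349600) = -1.261792
x=0.520000, y=-1.261792: f=-3.926434 → y ← -1.261792 + 0.52·(-3.926434) = -3.303538
x=1.040000, y=-3.303538: f=-17.024907 → y ← -3.303538 + 0.52·(-17.024907) = -12.156489
x=1.560000, y=-12.156489: f=-170.269741 → y ← -12.156489 + 0.52·(-170.269741) = -100.696755
y(2.08) ≈ -100.6968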